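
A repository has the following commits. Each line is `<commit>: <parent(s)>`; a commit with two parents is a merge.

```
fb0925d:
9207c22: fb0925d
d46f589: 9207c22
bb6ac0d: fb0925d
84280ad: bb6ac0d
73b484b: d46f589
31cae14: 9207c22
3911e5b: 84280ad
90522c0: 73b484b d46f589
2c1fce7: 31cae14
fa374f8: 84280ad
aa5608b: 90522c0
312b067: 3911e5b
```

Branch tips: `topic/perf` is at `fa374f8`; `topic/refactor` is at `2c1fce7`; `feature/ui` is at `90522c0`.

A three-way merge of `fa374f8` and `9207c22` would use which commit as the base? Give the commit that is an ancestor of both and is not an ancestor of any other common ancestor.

Ancestors of fa374f8: {84280ad, bb6ac0d, fa374f8, fb0925d}.
Ancestors of 9207c22: {9207c22, fb0925d}.
Common ancestors: {fb0925d}.
The only common ancestor is fb0925d, so it is the merge base.

fb0925d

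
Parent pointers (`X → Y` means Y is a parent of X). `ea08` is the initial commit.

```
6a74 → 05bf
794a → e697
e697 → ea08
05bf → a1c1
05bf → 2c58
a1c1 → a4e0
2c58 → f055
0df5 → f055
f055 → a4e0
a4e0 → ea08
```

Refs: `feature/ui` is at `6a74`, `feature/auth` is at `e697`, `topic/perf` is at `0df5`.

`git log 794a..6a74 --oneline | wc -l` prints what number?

6

Reachable from 6a74: {05bf, 2c58, 6a74, a1c1, a4e0, ea08, f055}.
Reachable from 794a: {794a, e697, ea08}.
In 6a74's history but not 794a's: {05bf, 2c58, 6a74, a1c1, a4e0, f055} — 6 commits.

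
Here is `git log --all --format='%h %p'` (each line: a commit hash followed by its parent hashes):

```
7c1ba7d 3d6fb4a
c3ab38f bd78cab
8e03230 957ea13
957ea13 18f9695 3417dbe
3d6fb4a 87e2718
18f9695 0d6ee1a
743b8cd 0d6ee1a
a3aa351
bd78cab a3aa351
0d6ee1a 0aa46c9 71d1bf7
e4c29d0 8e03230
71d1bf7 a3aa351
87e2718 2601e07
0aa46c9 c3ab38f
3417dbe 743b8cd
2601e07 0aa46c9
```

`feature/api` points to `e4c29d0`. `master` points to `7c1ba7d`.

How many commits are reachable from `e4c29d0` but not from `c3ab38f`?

Reachable from e4c29d0: {0aa46c9, 0d6ee1a, 18f9695, 3417dbe, 71d1bf7, 743b8cd, 8e03230, 957ea13, a3aa351, bd78cab, c3ab38f, e4c29d0}.
Reachable from c3ab38f: {a3aa351, bd78cab, c3ab38f}.
In e4c29d0's history but not c3ab38f's: {0aa46c9, 0d6ee1a, 18f9695, 3417dbe, 71d1bf7, 743b8cd, 8e03230, 957ea13, e4c29d0} — 9 commits.

9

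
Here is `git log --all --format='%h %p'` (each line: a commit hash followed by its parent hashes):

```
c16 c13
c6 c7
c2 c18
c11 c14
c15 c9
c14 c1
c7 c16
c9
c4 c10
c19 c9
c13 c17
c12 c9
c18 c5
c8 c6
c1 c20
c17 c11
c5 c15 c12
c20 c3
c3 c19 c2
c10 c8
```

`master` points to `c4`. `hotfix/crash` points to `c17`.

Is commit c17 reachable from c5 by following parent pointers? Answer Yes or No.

Ancestors of c5: {c12, c15, c5, c9}.
c17 is not in that set, so it is not an ancestor of c5.

No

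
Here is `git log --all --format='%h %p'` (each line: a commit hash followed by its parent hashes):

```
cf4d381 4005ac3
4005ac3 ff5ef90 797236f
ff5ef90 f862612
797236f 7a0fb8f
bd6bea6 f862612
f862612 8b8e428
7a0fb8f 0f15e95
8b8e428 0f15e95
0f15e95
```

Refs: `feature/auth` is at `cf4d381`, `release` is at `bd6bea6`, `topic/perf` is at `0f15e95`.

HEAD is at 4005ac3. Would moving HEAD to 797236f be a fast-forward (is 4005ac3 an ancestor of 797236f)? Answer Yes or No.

A fast-forward from 4005ac3 to 797236f is possible iff 4005ac3 is an ancestor of 797236f.
Ancestors of 797236f: {0f15e95, 797236f, 7a0fb8f}.
4005ac3 is not among them, so fast-forward is not possible.

No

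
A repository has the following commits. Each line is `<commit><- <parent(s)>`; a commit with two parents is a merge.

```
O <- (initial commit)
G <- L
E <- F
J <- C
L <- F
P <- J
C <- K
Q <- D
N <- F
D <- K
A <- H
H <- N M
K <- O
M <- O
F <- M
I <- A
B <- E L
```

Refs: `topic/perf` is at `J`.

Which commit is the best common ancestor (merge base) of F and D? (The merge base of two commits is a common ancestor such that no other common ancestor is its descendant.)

O

Ancestors of F: {F, M, O}.
Ancestors of D: {D, K, O}.
Common ancestors: {O}.
The only common ancestor is O, so it is the merge base.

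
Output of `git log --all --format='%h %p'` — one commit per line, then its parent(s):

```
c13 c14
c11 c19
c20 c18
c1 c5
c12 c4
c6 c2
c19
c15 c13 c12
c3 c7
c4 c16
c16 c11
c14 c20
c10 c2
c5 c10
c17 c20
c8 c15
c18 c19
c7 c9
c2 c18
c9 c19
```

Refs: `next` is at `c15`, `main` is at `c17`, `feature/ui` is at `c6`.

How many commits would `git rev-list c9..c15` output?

Reachable from c15: {c11, c12, c13, c14, c15, c16, c18, c19, c20, c4}.
Reachable from c9: {c19, c9}.
In c15's history but not c9's: {c11, c12, c13, c14, c15, c16, c18, c20, c4} — 9 commits.

9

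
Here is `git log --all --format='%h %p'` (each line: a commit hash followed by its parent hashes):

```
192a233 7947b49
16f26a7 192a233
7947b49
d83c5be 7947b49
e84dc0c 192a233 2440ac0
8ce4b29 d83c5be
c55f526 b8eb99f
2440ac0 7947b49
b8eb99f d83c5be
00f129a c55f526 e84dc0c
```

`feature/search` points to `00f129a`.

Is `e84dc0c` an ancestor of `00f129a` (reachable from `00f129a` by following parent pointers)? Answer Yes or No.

Ancestors of 00f129a (commits reachable by following parents): {00f129a, 192a233, 2440ac0, 7947b49, b8eb99f, c55f526, d83c5be, e84dc0c}.
e84dc0c is in that set, so it is an ancestor of 00f129a.

Yes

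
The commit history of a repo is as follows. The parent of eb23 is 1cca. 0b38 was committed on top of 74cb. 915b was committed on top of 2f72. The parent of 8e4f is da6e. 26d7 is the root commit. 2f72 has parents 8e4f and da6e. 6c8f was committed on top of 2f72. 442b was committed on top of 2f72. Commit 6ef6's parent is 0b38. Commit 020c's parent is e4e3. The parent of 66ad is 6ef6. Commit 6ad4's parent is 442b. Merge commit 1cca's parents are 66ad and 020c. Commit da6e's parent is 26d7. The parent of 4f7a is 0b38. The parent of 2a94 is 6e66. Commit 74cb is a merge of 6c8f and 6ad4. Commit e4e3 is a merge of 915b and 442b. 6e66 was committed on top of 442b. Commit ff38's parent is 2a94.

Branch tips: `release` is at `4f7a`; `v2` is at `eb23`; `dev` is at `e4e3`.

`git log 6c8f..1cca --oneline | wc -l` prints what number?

10

Reachable from 1cca: {020c, 0b38, 1cca, 26d7, 2f72, 442b, 66ad, 6ad4, 6c8f, 6ef6, 74cb, 8e4f, 915b, da6e, e4e3}.
Reachable from 6c8f: {26d7, 2f72, 6c8f, 8e4f, da6e}.
In 1cca's history but not 6c8f's: {020c, 0b38, 1cca, 442b, 66ad, 6ad4, 6ef6, 74cb, 915b, e4e3} — 10 commits.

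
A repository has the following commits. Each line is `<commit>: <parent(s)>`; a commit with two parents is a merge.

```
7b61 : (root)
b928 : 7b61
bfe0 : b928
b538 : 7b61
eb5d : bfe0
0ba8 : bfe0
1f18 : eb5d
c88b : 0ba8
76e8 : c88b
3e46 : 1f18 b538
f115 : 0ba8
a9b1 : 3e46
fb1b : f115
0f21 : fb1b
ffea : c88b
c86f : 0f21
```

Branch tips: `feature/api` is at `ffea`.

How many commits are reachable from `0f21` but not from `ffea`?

Reachable from 0f21: {0ba8, 0f21, 7b61, b928, bfe0, f115, fb1b}.
Reachable from ffea: {0ba8, 7b61, b928, bfe0, c88b, ffea}.
In 0f21's history but not ffea's: {0f21, f115, fb1b} — 3 commits.

3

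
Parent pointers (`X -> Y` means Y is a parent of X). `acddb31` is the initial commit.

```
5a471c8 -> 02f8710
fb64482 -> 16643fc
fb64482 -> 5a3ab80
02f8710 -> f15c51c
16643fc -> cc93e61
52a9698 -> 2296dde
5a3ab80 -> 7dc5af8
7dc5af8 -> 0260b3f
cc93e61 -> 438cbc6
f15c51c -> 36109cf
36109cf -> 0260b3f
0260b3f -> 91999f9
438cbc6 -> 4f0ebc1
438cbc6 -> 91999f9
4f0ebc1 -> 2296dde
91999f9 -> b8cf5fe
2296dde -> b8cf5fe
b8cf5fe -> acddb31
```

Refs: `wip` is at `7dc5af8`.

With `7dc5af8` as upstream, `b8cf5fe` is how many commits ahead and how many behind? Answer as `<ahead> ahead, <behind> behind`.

Reachable from b8cf5fe: {acddb31, b8cf5fe}.
Reachable from 7dc5af8: {0260b3f, 7dc5af8, 91999f9, acddb31, b8cf5fe}.
Only in b8cf5fe's history (ahead): {} — 0.
Only in 7dc5af8's history (behind): {0260b3f, 7dc5af8, 91999f9} — 3.

0 ahead, 3 behind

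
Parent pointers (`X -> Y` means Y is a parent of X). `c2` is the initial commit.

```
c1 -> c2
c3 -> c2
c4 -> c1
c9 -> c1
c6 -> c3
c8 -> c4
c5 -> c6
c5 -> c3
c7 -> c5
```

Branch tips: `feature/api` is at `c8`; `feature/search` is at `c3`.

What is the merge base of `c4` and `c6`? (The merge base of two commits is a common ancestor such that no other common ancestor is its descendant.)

Ancestors of c4: {c1, c2, c4}.
Ancestors of c6: {c2, c3, c6}.
Common ancestors: {c2}.
The only common ancestor is c2, so it is the merge base.

c2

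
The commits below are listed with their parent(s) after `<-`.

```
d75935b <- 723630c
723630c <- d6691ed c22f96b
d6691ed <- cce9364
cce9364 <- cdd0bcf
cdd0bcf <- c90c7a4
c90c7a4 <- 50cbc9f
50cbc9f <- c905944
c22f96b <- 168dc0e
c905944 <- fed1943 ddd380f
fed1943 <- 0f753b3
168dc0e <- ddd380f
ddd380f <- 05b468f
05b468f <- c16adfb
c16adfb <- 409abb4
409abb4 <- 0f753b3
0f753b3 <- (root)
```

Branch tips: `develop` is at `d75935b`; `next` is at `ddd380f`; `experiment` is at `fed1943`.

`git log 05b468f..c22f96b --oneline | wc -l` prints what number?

3

Reachable from c22f96b: {05b468f, 0f753b3, 168dc0e, 409abb4, c16adfb, c22f96b, ddd380f}.
Reachable from 05b468f: {05b468f, 0f753b3, 409abb4, c16adfb}.
In c22f96b's history but not 05b468f's: {168dc0e, c22f96b, ddd380f} — 3 commits.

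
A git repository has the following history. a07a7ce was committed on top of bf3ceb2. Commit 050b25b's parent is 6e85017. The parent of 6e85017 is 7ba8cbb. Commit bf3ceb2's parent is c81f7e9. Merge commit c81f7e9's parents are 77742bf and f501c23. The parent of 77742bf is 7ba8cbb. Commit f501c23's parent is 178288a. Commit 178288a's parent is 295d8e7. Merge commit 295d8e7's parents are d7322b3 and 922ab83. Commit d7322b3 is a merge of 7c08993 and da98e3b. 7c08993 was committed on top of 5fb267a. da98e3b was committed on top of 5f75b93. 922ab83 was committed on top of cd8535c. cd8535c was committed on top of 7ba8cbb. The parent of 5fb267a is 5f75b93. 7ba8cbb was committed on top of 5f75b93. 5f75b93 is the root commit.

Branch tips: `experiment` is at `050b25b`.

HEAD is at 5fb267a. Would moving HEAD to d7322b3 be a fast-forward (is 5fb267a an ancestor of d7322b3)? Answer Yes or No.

Yes

A fast-forward from 5fb267a to d7322b3 is possible iff 5fb267a is an ancestor of d7322b3.
Ancestors of d7322b3: {5f75b93, 5fb267a, 7c08993, d7322b3, da98e3b}.
5fb267a is among them, so fast-forward is possible.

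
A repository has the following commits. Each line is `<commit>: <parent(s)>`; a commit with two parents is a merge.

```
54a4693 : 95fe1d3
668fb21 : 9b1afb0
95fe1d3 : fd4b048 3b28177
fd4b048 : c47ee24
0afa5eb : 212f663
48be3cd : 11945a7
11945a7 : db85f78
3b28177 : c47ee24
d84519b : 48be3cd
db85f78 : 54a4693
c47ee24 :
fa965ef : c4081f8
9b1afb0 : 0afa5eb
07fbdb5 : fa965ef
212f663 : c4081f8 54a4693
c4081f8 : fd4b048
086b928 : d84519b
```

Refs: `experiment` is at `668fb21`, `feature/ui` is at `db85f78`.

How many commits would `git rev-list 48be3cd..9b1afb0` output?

Reachable from 9b1afb0: {0afa5eb, 212f663, 3b28177, 54a4693, 95fe1d3, 9b1afb0, c4081f8, c47ee24, fd4b048}.
Reachable from 48be3cd: {11945a7, 3b28177, 48be3cd, 54a4693, 95fe1d3, c47ee24, db85f78, fd4b048}.
In 9b1afb0's history but not 48be3cd's: {0afa5eb, 212f663, 9b1afb0, c4081f8} — 4 commits.

4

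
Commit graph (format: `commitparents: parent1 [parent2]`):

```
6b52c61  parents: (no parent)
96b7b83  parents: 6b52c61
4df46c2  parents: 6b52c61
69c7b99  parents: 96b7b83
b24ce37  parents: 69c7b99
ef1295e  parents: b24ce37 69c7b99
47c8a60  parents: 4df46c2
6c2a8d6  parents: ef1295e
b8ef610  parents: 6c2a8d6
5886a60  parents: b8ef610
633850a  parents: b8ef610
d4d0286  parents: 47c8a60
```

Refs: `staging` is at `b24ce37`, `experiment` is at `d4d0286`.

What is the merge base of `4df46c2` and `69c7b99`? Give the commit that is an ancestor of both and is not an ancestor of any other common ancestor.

6b52c61

Ancestors of 4df46c2: {4df46c2, 6b52c61}.
Ancestors of 69c7b99: {69c7b99, 6b52c61, 96b7b83}.
Common ancestors: {6b52c61}.
The only common ancestor is 6b52c61, so it is the merge base.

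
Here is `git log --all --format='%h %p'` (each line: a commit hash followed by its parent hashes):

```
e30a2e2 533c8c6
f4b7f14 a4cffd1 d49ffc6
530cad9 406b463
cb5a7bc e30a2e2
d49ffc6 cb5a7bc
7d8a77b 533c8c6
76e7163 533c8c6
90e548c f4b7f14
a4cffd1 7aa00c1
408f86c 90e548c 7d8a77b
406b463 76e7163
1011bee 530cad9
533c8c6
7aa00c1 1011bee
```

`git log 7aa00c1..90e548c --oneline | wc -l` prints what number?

6

Reachable from 90e548c: {1011bee, 406b463, 530cad9, 533c8c6, 76e7163, 7aa00c1, 90e548c, a4cffd1, cb5a7bc, d49ffc6, e30a2e2, f4b7f14}.
Reachable from 7aa00c1: {1011bee, 406b463, 530cad9, 533c8c6, 76e7163, 7aa00c1}.
In 90e548c's history but not 7aa00c1's: {90e548c, a4cffd1, cb5a7bc, d49ffc6, e30a2e2, f4b7f14} — 6 commits.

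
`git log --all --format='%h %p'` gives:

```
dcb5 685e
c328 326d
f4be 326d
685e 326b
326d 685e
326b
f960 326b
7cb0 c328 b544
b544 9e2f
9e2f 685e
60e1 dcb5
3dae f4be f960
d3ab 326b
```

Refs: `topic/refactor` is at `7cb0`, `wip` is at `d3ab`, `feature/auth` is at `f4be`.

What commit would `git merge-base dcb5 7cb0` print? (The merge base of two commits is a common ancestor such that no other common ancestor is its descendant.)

Ancestors of dcb5: {326b, 685e, dcb5}.
Ancestors of 7cb0: {326b, 326d, 685e, 7cb0, 9e2f, b544, c328}.
Common ancestors: {326b, 685e}.
Among these, 685e is not an ancestor of any other common ancestor — it is the merge base.

685e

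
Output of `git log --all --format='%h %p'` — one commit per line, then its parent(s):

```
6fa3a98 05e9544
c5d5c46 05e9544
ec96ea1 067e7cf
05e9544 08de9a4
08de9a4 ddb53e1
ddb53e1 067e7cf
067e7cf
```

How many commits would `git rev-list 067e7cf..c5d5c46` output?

Reachable from c5d5c46: {05e9544, 067e7cf, 08de9a4, c5d5c46, ddb53e1}.
Reachable from 067e7cf: {067e7cf}.
In c5d5c46's history but not 067e7cf's: {05e9544, 08de9a4, c5d5c46, ddb53e1} — 4 commits.

4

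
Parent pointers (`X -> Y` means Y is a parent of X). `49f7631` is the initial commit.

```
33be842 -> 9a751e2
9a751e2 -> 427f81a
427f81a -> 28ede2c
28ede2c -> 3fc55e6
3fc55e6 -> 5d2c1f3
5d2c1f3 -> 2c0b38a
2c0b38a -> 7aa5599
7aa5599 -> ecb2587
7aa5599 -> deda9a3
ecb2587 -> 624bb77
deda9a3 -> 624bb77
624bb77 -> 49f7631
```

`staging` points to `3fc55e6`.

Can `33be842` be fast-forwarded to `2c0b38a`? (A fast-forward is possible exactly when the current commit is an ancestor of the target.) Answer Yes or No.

A fast-forward from 33be842 to 2c0b38a is possible iff 33be842 is an ancestor of 2c0b38a.
Ancestors of 2c0b38a: {2c0b38a, 49f7631, 624bb77, 7aa5599, deda9a3, ecb2587}.
33be842 is not among them, so fast-forward is not possible.

No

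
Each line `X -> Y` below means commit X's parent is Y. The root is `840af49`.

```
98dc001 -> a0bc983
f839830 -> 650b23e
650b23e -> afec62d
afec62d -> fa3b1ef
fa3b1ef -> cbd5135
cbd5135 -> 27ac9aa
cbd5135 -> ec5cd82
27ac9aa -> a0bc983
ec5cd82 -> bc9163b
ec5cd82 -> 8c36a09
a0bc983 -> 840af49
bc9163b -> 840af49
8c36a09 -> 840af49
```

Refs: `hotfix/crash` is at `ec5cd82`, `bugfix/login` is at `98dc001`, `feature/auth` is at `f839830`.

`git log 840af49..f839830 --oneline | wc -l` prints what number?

10

Reachable from f839830: {27ac9aa, 650b23e, 840af49, 8c36a09, a0bc983, afec62d, bc9163b, cbd5135, ec5cd82, f839830, fa3b1ef}.
Reachable from 840af49: {840af49}.
In f839830's history but not 840af49's: {27ac9aa, 650b23e, 8c36a09, a0bc983, afec62d, bc9163b, cbd5135, ec5cd82, f839830, fa3b1ef} — 10 commits.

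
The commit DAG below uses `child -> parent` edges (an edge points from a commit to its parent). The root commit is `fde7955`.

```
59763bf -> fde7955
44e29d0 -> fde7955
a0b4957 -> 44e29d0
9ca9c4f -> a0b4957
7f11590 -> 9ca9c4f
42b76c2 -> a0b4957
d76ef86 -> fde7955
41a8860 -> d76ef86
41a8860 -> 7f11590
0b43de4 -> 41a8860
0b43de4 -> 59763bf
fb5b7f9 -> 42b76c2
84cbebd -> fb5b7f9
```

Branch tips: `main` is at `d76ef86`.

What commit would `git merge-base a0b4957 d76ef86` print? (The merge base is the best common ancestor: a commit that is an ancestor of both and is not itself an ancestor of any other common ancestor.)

Ancestors of a0b4957: {44e29d0, a0b4957, fde7955}.
Ancestors of d76ef86: {d76ef86, fde7955}.
Common ancestors: {fde7955}.
The only common ancestor is fde7955, so it is the merge base.

fde7955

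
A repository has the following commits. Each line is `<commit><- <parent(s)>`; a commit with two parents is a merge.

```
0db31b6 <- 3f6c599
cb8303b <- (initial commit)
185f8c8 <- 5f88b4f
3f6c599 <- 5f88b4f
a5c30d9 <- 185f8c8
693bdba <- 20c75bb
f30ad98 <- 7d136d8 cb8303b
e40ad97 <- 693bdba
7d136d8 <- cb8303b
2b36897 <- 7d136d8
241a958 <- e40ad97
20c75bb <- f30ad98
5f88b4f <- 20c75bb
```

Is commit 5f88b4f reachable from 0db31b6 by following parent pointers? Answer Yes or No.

Ancestors of 0db31b6 (commits reachable by following parents): {0db31b6, 20c75bb, 3f6c599, 5f88b4f, 7d136d8, cb8303b, f30ad98}.
5f88b4f is in that set, so it is an ancestor of 0db31b6.

Yes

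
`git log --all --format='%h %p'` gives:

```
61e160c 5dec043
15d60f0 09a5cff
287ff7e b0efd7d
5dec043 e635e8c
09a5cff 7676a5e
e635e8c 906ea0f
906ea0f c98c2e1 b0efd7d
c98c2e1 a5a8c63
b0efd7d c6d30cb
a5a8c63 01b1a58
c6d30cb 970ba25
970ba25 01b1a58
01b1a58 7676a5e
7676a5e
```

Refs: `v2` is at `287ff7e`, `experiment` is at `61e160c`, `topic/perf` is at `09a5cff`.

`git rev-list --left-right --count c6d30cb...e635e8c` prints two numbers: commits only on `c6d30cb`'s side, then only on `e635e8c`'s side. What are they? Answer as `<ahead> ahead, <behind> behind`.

Reachable from c6d30cb: {01b1a58, 7676a5e, 970ba25, c6d30cb}.
Reachable from e635e8c: {01b1a58, 7676a5e, 906ea0f, 970ba25, a5a8c63, b0efd7d, c6d30cb, c98c2e1, e635e8c}.
Only in c6d30cb's history (ahead): {} — 0.
Only in e635e8c's history (behind): {906ea0f, a5a8c63, b0efd7d, c98c2e1, e635e8c} — 5.

0 ahead, 5 behind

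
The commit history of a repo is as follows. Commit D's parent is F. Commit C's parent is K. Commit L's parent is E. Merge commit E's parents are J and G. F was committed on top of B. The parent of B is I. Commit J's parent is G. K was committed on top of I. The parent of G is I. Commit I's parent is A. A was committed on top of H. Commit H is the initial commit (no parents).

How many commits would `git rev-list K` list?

4

Walking parent pointers from K: reachable set = {A, H, I, K}.
That is 4 commits.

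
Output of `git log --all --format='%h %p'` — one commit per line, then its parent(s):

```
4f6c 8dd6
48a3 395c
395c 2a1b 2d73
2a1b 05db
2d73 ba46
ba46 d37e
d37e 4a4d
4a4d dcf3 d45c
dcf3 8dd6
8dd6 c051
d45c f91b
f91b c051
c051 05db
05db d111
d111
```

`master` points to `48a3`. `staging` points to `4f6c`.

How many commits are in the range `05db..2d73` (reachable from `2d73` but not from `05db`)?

9

Reachable from 2d73: {05db, 2d73, 4a4d, 8dd6, ba46, c051, d111, d37e, d45c, dcf3, f91b}.
Reachable from 05db: {05db, d111}.
In 2d73's history but not 05db's: {2d73, 4a4d, 8dd6, ba46, c051, d37e, d45c, dcf3, f91b} — 9 commits.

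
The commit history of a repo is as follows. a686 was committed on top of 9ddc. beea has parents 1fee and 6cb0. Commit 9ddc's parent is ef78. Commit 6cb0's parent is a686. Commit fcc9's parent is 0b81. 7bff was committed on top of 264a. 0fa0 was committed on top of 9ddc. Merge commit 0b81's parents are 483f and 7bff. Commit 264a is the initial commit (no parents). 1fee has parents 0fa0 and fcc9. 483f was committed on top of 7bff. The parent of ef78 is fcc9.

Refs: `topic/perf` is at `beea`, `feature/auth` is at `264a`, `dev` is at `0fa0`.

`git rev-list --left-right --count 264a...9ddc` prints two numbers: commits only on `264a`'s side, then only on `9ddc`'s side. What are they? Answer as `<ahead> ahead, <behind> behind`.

0 ahead, 6 behind

Reachable from 264a: {264a}.
Reachable from 9ddc: {0b81, 264a, 483f, 7bff, 9ddc, ef78, fcc9}.
Only in 264a's history (ahead): {} — 0.
Only in 9ddc's history (behind): {0b81, 483f, 7bff, 9ddc, ef78, fcc9} — 6.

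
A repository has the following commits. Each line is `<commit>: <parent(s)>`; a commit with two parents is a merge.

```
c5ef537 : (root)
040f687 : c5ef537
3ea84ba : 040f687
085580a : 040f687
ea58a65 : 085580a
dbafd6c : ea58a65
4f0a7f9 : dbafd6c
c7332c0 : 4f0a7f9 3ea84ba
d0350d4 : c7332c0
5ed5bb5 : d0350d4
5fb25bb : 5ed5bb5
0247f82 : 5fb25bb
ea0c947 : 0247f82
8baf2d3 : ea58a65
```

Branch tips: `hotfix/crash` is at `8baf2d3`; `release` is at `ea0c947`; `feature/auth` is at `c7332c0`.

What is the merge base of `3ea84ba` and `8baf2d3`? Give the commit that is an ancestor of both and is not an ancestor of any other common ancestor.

Ancestors of 3ea84ba: {040f687, 3ea84ba, c5ef537}.
Ancestors of 8baf2d3: {040f687, 085580a, 8baf2d3, c5ef537, ea58a65}.
Common ancestors: {040f687, c5ef537}.
Among these, 040f687 is not an ancestor of any other common ancestor — it is the merge base.

040f687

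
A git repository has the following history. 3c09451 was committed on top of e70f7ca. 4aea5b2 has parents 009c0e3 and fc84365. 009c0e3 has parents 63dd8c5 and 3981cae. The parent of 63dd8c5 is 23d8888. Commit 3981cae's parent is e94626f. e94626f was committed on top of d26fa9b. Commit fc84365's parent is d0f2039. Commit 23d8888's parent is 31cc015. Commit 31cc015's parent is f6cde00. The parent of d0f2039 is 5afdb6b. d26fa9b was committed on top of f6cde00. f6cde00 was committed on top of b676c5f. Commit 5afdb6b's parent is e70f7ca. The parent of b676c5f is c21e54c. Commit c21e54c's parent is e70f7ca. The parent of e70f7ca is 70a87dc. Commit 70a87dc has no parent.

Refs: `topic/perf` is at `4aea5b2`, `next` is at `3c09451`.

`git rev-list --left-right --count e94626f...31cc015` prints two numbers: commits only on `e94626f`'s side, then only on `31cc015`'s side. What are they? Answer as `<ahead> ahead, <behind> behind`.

2 ahead, 1 behind

Reachable from e94626f: {70a87dc, b676c5f, c21e54c, d26fa9b, e70f7ca, e94626f, f6cde00}.
Reachable from 31cc015: {31cc015, 70a87dc, b676c5f, c21e54c, e70f7ca, f6cde00}.
Only in e94626f's history (ahead): {d26fa9b, e94626f} — 2.
Only in 31cc015's history (behind): {31cc015} — 1.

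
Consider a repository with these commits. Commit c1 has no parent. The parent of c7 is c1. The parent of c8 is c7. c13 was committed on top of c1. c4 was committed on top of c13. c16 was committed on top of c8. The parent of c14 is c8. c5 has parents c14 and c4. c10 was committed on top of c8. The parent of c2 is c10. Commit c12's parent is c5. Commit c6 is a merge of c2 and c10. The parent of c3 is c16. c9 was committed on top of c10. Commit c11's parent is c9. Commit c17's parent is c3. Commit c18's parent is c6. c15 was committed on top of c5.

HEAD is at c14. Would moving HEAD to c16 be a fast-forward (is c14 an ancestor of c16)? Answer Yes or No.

A fast-forward from c14 to c16 is possible iff c14 is an ancestor of c16.
Ancestors of c16: {c1, c16, c7, c8}.
c14 is not among them, so fast-forward is not possible.

No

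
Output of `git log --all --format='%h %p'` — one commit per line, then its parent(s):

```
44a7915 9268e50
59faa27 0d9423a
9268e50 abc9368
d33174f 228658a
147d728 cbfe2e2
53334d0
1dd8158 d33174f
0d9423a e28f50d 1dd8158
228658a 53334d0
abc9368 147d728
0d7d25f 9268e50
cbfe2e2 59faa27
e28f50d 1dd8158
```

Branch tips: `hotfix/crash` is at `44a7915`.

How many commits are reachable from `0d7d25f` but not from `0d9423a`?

6

Reachable from 0d7d25f: {0d7d25f, 0d9423a, 147d728, 1dd8158, 228658a, 53334d0, 59faa27, 9268e50, abc9368, cbfe2e2, d33174f, e28f50d}.
Reachable from 0d9423a: {0d9423a, 1dd8158, 228658a, 53334d0, d33174f, e28f50d}.
In 0d7d25f's history but not 0d9423a's: {0d7d25f, 147d728, 59faa27, 9268e50, abc9368, cbfe2e2} — 6 commits.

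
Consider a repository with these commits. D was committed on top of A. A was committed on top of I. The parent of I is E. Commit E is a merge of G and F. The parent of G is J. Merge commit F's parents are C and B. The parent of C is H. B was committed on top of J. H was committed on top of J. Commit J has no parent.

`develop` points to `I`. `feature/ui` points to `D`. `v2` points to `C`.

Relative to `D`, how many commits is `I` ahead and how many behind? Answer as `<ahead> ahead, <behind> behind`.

0 ahead, 2 behind

Reachable from I: {B, C, E, F, G, H, I, J}.
Reachable from D: {A, B, C, D, E, F, G, H, I, J}.
Only in I's history (ahead): {} — 0.
Only in D's history (behind): {A, D} — 2.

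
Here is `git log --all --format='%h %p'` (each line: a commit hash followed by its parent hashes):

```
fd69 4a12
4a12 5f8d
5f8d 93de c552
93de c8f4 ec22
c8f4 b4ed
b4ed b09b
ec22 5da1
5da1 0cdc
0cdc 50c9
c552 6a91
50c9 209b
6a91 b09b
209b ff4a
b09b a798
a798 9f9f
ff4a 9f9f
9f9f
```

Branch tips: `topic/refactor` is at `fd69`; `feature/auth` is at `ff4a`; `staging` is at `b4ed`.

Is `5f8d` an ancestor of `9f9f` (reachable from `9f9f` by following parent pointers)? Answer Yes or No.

Ancestors of 9f9f: {9f9f}.
5f8d is not in that set, so it is not an ancestor of 9f9f.

No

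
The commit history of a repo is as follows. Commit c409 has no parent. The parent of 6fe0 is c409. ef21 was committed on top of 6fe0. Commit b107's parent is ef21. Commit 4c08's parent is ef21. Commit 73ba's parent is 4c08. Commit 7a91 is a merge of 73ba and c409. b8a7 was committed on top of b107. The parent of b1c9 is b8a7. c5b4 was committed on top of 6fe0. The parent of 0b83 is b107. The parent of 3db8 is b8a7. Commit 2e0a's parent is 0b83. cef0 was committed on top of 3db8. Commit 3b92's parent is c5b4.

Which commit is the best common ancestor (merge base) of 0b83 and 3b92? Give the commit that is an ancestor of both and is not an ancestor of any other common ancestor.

6fe0

Ancestors of 0b83: {0b83, 6fe0, b107, c409, ef21}.
Ancestors of 3b92: {3b92, 6fe0, c409, c5b4}.
Common ancestors: {6fe0, c409}.
Among these, 6fe0 is not an ancestor of any other common ancestor — it is the merge base.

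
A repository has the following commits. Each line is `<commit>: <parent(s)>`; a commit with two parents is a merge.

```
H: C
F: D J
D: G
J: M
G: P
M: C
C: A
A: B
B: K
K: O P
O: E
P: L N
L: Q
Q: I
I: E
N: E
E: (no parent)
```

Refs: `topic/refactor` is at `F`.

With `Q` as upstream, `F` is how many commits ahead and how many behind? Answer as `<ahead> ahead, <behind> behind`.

13 ahead, 0 behind

Reachable from F: {A, B, C, D, E, F, G, I, J, K, L, M, N, O, P, Q}.
Reachable from Q: {E, I, Q}.
Only in F's history (ahead): {A, B, C, D, F, G, J, K, L, M, N, O, P} — 13.
Only in Q's history (behind): {} — 0.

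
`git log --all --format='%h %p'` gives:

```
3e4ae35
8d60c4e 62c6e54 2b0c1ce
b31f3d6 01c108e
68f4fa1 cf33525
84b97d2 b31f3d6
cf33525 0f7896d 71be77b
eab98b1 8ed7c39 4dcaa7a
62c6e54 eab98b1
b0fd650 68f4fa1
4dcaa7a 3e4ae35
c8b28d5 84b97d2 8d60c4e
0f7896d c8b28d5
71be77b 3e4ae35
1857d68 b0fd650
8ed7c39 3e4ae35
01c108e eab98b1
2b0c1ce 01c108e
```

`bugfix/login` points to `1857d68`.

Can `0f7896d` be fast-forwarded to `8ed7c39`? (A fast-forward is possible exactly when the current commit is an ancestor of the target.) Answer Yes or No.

No

A fast-forward from 0f7896d to 8ed7c39 is possible iff 0f7896d is an ancestor of 8ed7c39.
Ancestors of 8ed7c39: {3e4ae35, 8ed7c39}.
0f7896d is not among them, so fast-forward is not possible.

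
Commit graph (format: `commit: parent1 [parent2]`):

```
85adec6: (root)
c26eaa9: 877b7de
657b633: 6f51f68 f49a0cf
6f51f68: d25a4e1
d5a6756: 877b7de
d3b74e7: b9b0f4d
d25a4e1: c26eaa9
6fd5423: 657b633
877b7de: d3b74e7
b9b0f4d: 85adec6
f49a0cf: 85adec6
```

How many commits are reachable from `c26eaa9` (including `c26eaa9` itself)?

5

Walking parent pointers from c26eaa9: reachable set = {85adec6, 877b7de, b9b0f4d, c26eaa9, d3b74e7}.
That is 5 commits.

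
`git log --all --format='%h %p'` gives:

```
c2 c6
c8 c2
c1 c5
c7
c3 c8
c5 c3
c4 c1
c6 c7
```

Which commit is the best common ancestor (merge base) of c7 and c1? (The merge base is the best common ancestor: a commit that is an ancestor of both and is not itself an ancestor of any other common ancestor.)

c7

Ancestors of c7: {c7}.
Ancestors of c1: {c1, c2, c3, c5, c6, c7, c8}.
Common ancestors: {c7}.
The only common ancestor is c7, so it is the merge base.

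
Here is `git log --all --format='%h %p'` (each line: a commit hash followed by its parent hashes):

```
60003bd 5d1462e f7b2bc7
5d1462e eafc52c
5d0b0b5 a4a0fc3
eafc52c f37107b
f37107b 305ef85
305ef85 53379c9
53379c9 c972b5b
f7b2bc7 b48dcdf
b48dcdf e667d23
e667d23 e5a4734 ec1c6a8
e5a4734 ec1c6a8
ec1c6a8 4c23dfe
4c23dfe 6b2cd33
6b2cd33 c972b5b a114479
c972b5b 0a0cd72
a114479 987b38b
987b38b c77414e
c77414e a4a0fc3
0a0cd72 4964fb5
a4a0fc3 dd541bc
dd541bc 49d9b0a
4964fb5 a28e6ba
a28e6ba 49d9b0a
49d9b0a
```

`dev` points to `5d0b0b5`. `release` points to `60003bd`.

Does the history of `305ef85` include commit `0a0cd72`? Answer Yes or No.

Ancestors of 305ef85 (commits reachable by following parents): {0a0cd72, 305ef85, 4964fb5, 49d9b0a, 53379c9, a28e6ba, c972b5b}.
0a0cd72 is in that set, so it is an ancestor of 305ef85.

Yes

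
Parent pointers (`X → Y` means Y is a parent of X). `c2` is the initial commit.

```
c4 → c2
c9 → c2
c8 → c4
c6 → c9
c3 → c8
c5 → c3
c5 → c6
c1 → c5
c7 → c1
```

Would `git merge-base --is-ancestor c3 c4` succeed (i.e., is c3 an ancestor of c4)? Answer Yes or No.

No

Ancestors of c4: {c2, c4}.
c3 is not in that set, so it is not an ancestor of c4.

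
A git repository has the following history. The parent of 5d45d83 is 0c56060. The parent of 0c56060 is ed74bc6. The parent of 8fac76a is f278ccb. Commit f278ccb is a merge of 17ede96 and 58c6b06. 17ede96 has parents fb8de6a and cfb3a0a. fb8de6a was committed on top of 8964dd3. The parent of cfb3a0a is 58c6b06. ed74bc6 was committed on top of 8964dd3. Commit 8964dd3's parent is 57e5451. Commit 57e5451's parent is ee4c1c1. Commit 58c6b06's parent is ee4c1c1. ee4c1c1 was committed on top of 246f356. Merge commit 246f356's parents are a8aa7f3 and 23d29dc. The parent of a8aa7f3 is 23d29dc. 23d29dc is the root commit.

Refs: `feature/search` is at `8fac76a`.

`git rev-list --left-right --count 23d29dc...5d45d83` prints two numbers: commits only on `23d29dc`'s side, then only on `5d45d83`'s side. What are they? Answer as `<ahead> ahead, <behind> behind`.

Reachable from 23d29dc: {23d29dc}.
Reachable from 5d45d83: {0c56060, 23d29dc, 246f356, 57e5451, 5d45d83, 8964dd3, a8aa7f3, ed74bc6, ee4c1c1}.
Only in 23d29dc's history (ahead): {} — 0.
Only in 5d45d83's history (behind): {0c56060, 246f356, 57e5451, 5d45d83, 8964dd3, a8aa7f3, ed74bc6, ee4c1c1} — 8.

0 ahead, 8 behind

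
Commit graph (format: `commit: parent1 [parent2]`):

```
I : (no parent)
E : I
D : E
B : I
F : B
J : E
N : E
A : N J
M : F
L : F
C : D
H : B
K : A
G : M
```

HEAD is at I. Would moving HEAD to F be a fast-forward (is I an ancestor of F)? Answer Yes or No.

Yes

A fast-forward from I to F is possible iff I is an ancestor of F.
Ancestors of F: {B, F, I}.
I is among them, so fast-forward is possible.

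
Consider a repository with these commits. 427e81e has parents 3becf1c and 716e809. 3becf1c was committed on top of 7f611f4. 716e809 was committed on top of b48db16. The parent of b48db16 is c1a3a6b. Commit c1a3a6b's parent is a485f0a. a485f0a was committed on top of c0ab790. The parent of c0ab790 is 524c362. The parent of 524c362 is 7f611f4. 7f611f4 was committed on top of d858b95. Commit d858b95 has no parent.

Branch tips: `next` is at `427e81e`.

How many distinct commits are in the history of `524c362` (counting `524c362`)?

3

Walking parent pointers from 524c362: reachable set = {524c362, 7f611f4, d858b95}.
That is 3 commits.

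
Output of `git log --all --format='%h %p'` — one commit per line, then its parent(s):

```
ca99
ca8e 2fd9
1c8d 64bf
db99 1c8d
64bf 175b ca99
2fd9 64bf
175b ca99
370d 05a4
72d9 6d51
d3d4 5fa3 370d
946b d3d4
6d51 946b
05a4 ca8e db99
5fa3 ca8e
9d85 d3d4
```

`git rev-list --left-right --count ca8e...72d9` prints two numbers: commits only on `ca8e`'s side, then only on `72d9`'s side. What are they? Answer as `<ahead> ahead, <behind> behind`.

Reachable from ca8e: {175b, 2fd9, 64bf, ca8e, ca99}.
Reachable from 72d9: {05a4, 175b, 1c8d, 2fd9, 370d, 5fa3, 64bf, 6d51, 72d9, 946b, ca8e, ca99, d3d4, db99}.
Only in ca8e's history (ahead): {} — 0.
Only in 72d9's history (behind): {05a4, 1c8d, 370d, 5fa3, 6d51, 72d9, 946b, d3d4, db99} — 9.

0 ahead, 9 behind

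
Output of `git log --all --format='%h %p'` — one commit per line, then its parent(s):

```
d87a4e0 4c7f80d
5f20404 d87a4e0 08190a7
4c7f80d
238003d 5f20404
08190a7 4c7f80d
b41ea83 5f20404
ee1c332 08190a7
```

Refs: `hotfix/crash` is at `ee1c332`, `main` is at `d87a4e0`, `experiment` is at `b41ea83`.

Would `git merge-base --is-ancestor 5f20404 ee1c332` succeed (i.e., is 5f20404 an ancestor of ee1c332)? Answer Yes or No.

Ancestors of ee1c332: {08190a7, 4c7f80d, ee1c332}.
5f20404 is not in that set, so it is not an ancestor of ee1c332.

No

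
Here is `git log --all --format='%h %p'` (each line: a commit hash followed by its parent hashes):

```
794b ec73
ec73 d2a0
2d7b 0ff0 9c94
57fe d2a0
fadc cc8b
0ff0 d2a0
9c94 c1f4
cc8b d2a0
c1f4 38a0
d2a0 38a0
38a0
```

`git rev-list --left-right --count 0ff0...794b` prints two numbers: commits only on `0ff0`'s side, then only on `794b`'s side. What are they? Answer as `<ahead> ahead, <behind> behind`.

Reachable from 0ff0: {0ff0, 38a0, d2a0}.
Reachable from 794b: {38a0, 794b, d2a0, ec73}.
Only in 0ff0's history (ahead): {0ff0} — 1.
Only in 794b's history (behind): {794b, ec73} — 2.

1 ahead, 2 behind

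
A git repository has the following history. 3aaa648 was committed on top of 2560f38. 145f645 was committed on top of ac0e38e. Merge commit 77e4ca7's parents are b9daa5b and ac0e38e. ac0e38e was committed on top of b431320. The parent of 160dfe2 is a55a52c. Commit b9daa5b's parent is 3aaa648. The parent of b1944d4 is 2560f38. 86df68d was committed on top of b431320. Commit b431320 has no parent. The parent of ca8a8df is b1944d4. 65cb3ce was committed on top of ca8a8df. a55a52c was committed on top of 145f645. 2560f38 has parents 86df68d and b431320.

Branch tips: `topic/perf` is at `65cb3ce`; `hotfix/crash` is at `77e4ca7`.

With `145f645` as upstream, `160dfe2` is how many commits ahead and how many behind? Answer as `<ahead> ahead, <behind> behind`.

2 ahead, 0 behind

Reachable from 160dfe2: {145f645, 160dfe2, a55a52c, ac0e38e, b431320}.
Reachable from 145f645: {145f645, ac0e38e, b431320}.
Only in 160dfe2's history (ahead): {160dfe2, a55a52c} — 2.
Only in 145f645's history (behind): {} — 0.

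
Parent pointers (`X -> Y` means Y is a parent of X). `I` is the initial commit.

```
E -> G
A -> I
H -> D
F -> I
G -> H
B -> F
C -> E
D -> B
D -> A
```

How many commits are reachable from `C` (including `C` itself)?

9

Walking parent pointers from C: reachable set = {A, B, C, D, E, F, G, H, I}.
That is 9 commits.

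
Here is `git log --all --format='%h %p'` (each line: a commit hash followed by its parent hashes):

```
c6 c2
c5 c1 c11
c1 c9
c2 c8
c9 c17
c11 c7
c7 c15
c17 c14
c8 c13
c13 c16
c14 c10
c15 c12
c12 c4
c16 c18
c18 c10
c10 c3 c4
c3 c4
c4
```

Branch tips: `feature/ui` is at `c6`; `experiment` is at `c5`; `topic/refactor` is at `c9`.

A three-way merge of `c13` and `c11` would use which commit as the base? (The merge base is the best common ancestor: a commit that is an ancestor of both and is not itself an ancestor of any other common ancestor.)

Ancestors of c13: {c10, c13, c16, c18, c3, c4}.
Ancestors of c11: {c11, c12, c15, c4, c7}.
Common ancestors: {c4}.
The only common ancestor is c4, so it is the merge base.

c4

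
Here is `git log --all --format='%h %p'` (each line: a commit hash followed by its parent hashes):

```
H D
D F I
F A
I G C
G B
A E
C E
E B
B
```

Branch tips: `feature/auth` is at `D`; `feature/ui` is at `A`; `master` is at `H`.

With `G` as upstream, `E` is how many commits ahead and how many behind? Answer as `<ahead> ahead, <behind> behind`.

Reachable from E: {B, E}.
Reachable from G: {B, G}.
Only in E's history (ahead): {E} — 1.
Only in G's history (behind): {G} — 1.

1 ahead, 1 behind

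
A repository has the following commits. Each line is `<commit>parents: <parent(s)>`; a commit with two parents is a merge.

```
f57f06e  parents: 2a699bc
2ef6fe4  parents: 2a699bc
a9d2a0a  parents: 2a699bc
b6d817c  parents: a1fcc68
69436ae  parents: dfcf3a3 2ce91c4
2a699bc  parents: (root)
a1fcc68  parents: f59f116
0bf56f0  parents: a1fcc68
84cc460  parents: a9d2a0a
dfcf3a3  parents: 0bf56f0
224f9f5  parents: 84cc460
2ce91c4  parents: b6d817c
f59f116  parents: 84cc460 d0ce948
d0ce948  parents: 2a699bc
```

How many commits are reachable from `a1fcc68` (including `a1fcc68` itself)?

6

Walking parent pointers from a1fcc68: reachable set = {2a699bc, 84cc460, a1fcc68, a9d2a0a, d0ce948, f59f116}.
That is 6 commits.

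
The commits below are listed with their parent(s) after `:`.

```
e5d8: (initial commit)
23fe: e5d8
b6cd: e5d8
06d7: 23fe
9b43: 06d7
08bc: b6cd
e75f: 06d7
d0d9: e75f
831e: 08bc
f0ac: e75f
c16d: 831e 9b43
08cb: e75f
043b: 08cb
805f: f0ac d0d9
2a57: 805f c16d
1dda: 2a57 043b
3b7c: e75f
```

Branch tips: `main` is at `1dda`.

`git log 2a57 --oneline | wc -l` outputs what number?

Walking parent pointers from 2a57: reachable set = {06d7, 08bc, 23fe, 2a57, 805f, 831e, 9b43, b6cd, c16d, d0d9, e5d8, e75f, f0ac}.
That is 13 commits.

13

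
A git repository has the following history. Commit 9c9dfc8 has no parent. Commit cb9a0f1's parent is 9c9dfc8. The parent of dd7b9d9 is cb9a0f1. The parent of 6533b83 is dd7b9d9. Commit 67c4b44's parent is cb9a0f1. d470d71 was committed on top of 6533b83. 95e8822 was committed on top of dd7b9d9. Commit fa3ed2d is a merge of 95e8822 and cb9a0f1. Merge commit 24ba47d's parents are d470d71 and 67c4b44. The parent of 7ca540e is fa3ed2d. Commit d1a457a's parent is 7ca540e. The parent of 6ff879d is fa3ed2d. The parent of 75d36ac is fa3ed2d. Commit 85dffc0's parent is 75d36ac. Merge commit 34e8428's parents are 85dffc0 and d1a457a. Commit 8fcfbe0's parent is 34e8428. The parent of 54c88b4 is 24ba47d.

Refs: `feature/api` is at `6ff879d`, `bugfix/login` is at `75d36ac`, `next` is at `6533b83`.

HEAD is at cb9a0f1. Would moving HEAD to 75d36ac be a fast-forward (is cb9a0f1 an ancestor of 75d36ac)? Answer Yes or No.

Yes

A fast-forward from cb9a0f1 to 75d36ac is possible iff cb9a0f1 is an ancestor of 75d36ac.
Ancestors of 75d36ac: {75d36ac, 95e8822, 9c9dfc8, cb9a0f1, dd7b9d9, fa3ed2d}.
cb9a0f1 is among them, so fast-forward is possible.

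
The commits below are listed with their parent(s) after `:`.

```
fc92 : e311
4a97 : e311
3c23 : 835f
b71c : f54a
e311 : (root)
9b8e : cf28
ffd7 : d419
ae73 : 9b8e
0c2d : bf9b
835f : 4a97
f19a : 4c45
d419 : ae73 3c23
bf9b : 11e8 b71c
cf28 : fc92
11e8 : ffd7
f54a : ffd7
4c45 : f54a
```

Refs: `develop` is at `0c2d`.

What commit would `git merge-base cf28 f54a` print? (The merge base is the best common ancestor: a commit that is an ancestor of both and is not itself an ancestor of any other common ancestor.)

Ancestors of cf28: {cf28, e311, fc92}.
Ancestors of f54a: {3c23, 4a97, 835f, 9b8e, ae73, cf28, d419, e311, f54a, fc92, ffd7}.
Common ancestors: {cf28, e311, fc92}.
Among these, cf28 is not an ancestor of any other common ancestor — it is the merge base.

cf28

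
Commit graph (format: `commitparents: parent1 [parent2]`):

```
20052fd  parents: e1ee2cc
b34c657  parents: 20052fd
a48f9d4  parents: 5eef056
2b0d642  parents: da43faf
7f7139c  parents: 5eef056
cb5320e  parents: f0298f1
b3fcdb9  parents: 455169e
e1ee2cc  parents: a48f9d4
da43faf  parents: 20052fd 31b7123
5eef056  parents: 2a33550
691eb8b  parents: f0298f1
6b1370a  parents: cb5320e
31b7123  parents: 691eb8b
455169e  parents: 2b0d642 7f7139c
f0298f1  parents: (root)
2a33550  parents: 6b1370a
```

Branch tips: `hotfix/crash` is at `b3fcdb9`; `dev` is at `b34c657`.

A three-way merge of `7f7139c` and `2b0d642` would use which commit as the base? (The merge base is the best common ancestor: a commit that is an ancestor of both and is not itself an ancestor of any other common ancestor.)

Ancestors of 7f7139c: {2a33550, 5eef056, 6b1370a, 7f7139c, cb5320e, f0298f1}.
Ancestors of 2b0d642: {20052fd, 2a33550, 2b0d642, 31b7123, 5eef056, 691eb8b, 6b1370a, a48f9d4, cb5320e, da43faf, e1ee2cc, f0298f1}.
Common ancestors: {2a33550, 5eef056, 6b1370a, cb5320e, f0298f1}.
Among these, 5eef056 is not an ancestor of any other common ancestor — it is the merge base.

5eef056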